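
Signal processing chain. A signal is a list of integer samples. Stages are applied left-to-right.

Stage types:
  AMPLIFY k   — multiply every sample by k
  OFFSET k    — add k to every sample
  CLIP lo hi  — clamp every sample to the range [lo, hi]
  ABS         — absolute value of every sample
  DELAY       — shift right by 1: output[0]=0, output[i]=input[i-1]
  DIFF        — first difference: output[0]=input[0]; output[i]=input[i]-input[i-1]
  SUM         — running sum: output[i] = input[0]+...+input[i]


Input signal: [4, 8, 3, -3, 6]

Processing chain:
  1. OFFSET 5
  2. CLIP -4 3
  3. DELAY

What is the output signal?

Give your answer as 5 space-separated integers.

Input: [4, 8, 3, -3, 6]
Stage 1 (OFFSET 5): 4+5=9, 8+5=13, 3+5=8, -3+5=2, 6+5=11 -> [9, 13, 8, 2, 11]
Stage 2 (CLIP -4 3): clip(9,-4,3)=3, clip(13,-4,3)=3, clip(8,-4,3)=3, clip(2,-4,3)=2, clip(11,-4,3)=3 -> [3, 3, 3, 2, 3]
Stage 3 (DELAY): [0, 3, 3, 3, 2] = [0, 3, 3, 3, 2] -> [0, 3, 3, 3, 2]

Answer: 0 3 3 3 2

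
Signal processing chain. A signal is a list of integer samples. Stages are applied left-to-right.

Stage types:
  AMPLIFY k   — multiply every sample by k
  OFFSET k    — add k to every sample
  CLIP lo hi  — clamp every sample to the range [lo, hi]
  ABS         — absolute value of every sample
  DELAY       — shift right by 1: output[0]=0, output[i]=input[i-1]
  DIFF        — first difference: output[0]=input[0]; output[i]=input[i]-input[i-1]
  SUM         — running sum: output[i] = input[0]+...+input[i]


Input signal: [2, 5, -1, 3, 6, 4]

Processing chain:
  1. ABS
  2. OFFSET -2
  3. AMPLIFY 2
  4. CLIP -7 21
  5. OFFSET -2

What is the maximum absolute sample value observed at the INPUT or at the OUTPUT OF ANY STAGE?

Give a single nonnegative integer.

Input: [2, 5, -1, 3, 6, 4] (max |s|=6)
Stage 1 (ABS): |2|=2, |5|=5, |-1|=1, |3|=3, |6|=6, |4|=4 -> [2, 5, 1, 3, 6, 4] (max |s|=6)
Stage 2 (OFFSET -2): 2+-2=0, 5+-2=3, 1+-2=-1, 3+-2=1, 6+-2=4, 4+-2=2 -> [0, 3, -1, 1, 4, 2] (max |s|=4)
Stage 3 (AMPLIFY 2): 0*2=0, 3*2=6, -1*2=-2, 1*2=2, 4*2=8, 2*2=4 -> [0, 6, -2, 2, 8, 4] (max |s|=8)
Stage 4 (CLIP -7 21): clip(0,-7,21)=0, clip(6,-7,21)=6, clip(-2,-7,21)=-2, clip(2,-7,21)=2, clip(8,-7,21)=8, clip(4,-7,21)=4 -> [0, 6, -2, 2, 8, 4] (max |s|=8)
Stage 5 (OFFSET -2): 0+-2=-2, 6+-2=4, -2+-2=-4, 2+-2=0, 8+-2=6, 4+-2=2 -> [-2, 4, -4, 0, 6, 2] (max |s|=6)
Overall max amplitude: 8

Answer: 8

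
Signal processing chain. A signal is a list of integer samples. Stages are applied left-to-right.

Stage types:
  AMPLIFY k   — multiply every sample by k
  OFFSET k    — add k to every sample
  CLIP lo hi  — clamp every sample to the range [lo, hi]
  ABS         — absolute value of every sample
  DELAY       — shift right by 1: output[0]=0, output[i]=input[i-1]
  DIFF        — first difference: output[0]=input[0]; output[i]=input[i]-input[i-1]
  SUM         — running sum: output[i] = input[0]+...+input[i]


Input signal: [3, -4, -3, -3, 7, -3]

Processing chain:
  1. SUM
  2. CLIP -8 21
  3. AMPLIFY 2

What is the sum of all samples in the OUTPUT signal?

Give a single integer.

Input: [3, -4, -3, -3, 7, -3]
Stage 1 (SUM): sum[0..0]=3, sum[0..1]=-1, sum[0..2]=-4, sum[0..3]=-7, sum[0..4]=0, sum[0..5]=-3 -> [3, -1, -4, -7, 0, -3]
Stage 2 (CLIP -8 21): clip(3,-8,21)=3, clip(-1,-8,21)=-1, clip(-4,-8,21)=-4, clip(-7,-8,21)=-7, clip(0,-8,21)=0, clip(-3,-8,21)=-3 -> [3, -1, -4, -7, 0, -3]
Stage 3 (AMPLIFY 2): 3*2=6, -1*2=-2, -4*2=-8, -7*2=-14, 0*2=0, -3*2=-6 -> [6, -2, -8, -14, 0, -6]
Output sum: -24

Answer: -24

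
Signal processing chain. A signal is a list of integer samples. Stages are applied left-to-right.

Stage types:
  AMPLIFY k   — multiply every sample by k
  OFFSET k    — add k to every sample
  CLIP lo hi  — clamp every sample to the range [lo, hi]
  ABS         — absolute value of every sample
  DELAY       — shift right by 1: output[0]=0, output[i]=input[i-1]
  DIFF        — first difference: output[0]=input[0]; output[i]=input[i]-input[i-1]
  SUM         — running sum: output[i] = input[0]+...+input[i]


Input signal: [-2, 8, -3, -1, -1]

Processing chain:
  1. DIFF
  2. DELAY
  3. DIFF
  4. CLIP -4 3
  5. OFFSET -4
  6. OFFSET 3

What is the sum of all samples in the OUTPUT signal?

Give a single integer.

Input: [-2, 8, -3, -1, -1]
Stage 1 (DIFF): s[0]=-2, 8--2=10, -3-8=-11, -1--3=2, -1--1=0 -> [-2, 10, -11, 2, 0]
Stage 2 (DELAY): [0, -2, 10, -11, 2] = [0, -2, 10, -11, 2] -> [0, -2, 10, -11, 2]
Stage 3 (DIFF): s[0]=0, -2-0=-2, 10--2=12, -11-10=-21, 2--11=13 -> [0, -2, 12, -21, 13]
Stage 4 (CLIP -4 3): clip(0,-4,3)=0, clip(-2,-4,3)=-2, clip(12,-4,3)=3, clip(-21,-4,3)=-4, clip(13,-4,3)=3 -> [0, -2, 3, -4, 3]
Stage 5 (OFFSET -4): 0+-4=-4, -2+-4=-6, 3+-4=-1, -4+-4=-8, 3+-4=-1 -> [-4, -6, -1, -8, -1]
Stage 6 (OFFSET 3): -4+3=-1, -6+3=-3, -1+3=2, -8+3=-5, -1+3=2 -> [-1, -3, 2, -5, 2]
Output sum: -5

Answer: -5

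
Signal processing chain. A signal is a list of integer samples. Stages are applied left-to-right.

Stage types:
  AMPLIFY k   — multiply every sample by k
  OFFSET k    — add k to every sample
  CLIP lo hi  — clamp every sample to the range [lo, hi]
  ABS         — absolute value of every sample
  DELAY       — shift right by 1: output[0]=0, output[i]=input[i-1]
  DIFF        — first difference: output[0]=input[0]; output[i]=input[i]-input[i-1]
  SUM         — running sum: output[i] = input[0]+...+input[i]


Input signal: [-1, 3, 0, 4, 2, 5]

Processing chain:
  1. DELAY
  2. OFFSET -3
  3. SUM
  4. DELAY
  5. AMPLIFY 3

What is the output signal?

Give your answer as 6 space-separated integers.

Input: [-1, 3, 0, 4, 2, 5]
Stage 1 (DELAY): [0, -1, 3, 0, 4, 2] = [0, -1, 3, 0, 4, 2] -> [0, -1, 3, 0, 4, 2]
Stage 2 (OFFSET -3): 0+-3=-3, -1+-3=-4, 3+-3=0, 0+-3=-3, 4+-3=1, 2+-3=-1 -> [-3, -4, 0, -3, 1, -1]
Stage 3 (SUM): sum[0..0]=-3, sum[0..1]=-7, sum[0..2]=-7, sum[0..3]=-10, sum[0..4]=-9, sum[0..5]=-10 -> [-3, -7, -7, -10, -9, -10]
Stage 4 (DELAY): [0, -3, -7, -7, -10, -9] = [0, -3, -7, -7, -10, -9] -> [0, -3, -7, -7, -10, -9]
Stage 5 (AMPLIFY 3): 0*3=0, -3*3=-9, -7*3=-21, -7*3=-21, -10*3=-30, -9*3=-27 -> [0, -9, -21, -21, -30, -27]

Answer: 0 -9 -21 -21 -30 -27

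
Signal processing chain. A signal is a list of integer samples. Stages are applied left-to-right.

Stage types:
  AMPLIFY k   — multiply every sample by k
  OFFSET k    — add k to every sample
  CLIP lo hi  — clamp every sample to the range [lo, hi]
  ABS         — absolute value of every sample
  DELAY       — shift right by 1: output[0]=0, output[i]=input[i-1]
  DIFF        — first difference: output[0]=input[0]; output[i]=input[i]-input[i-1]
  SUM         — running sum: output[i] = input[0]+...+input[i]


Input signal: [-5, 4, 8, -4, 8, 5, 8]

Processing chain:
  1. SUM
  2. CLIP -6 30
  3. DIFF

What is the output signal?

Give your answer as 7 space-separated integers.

Answer: -5 4 8 -4 8 5 8

Derivation:
Input: [-5, 4, 8, -4, 8, 5, 8]
Stage 1 (SUM): sum[0..0]=-5, sum[0..1]=-1, sum[0..2]=7, sum[0..3]=3, sum[0..4]=11, sum[0..5]=16, sum[0..6]=24 -> [-5, -1, 7, 3, 11, 16, 24]
Stage 2 (CLIP -6 30): clip(-5,-6,30)=-5, clip(-1,-6,30)=-1, clip(7,-6,30)=7, clip(3,-6,30)=3, clip(11,-6,30)=11, clip(16,-6,30)=16, clip(24,-6,30)=24 -> [-5, -1, 7, 3, 11, 16, 24]
Stage 3 (DIFF): s[0]=-5, -1--5=4, 7--1=8, 3-7=-4, 11-3=8, 16-11=5, 24-16=8 -> [-5, 4, 8, -4, 8, 5, 8]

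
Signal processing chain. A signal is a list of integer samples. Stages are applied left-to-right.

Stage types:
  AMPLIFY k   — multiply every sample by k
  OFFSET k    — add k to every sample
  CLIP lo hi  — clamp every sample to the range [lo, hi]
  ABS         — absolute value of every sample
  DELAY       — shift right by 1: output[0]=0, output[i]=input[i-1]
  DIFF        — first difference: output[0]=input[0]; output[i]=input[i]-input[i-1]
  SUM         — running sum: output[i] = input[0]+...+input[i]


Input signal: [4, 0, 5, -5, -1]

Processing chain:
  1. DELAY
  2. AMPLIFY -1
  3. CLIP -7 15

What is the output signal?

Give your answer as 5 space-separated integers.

Answer: 0 -4 0 -5 5

Derivation:
Input: [4, 0, 5, -5, -1]
Stage 1 (DELAY): [0, 4, 0, 5, -5] = [0, 4, 0, 5, -5] -> [0, 4, 0, 5, -5]
Stage 2 (AMPLIFY -1): 0*-1=0, 4*-1=-4, 0*-1=0, 5*-1=-5, -5*-1=5 -> [0, -4, 0, -5, 5]
Stage 3 (CLIP -7 15): clip(0,-7,15)=0, clip(-4,-7,15)=-4, clip(0,-7,15)=0, clip(-5,-7,15)=-5, clip(5,-7,15)=5 -> [0, -4, 0, -5, 5]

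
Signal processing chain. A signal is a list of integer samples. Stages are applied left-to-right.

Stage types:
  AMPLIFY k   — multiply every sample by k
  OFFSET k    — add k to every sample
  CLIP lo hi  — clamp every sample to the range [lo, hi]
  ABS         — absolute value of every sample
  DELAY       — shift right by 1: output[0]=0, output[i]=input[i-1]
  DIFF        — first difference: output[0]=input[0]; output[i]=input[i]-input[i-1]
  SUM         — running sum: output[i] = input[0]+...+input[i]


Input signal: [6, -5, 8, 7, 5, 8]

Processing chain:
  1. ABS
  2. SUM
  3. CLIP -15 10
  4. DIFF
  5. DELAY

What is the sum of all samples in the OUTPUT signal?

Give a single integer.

Answer: 10

Derivation:
Input: [6, -5, 8, 7, 5, 8]
Stage 1 (ABS): |6|=6, |-5|=5, |8|=8, |7|=7, |5|=5, |8|=8 -> [6, 5, 8, 7, 5, 8]
Stage 2 (SUM): sum[0..0]=6, sum[0..1]=11, sum[0..2]=19, sum[0..3]=26, sum[0..4]=31, sum[0..5]=39 -> [6, 11, 19, 26, 31, 39]
Stage 3 (CLIP -15 10): clip(6,-15,10)=6, clip(11,-15,10)=10, clip(19,-15,10)=10, clip(26,-15,10)=10, clip(31,-15,10)=10, clip(39,-15,10)=10 -> [6, 10, 10, 10, 10, 10]
Stage 4 (DIFF): s[0]=6, 10-6=4, 10-10=0, 10-10=0, 10-10=0, 10-10=0 -> [6, 4, 0, 0, 0, 0]
Stage 5 (DELAY): [0, 6, 4, 0, 0, 0] = [0, 6, 4, 0, 0, 0] -> [0, 6, 4, 0, 0, 0]
Output sum: 10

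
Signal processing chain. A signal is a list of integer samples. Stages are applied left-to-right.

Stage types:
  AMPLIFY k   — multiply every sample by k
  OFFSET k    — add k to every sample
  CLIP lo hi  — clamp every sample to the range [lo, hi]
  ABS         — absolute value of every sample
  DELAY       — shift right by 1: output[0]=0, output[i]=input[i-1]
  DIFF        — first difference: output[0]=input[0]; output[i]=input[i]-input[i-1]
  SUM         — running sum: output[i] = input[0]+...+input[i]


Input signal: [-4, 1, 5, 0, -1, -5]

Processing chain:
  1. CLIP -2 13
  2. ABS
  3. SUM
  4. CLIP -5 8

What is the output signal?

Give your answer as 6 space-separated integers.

Answer: 2 3 8 8 8 8

Derivation:
Input: [-4, 1, 5, 0, -1, -5]
Stage 1 (CLIP -2 13): clip(-4,-2,13)=-2, clip(1,-2,13)=1, clip(5,-2,13)=5, clip(0,-2,13)=0, clip(-1,-2,13)=-1, clip(-5,-2,13)=-2 -> [-2, 1, 5, 0, -1, -2]
Stage 2 (ABS): |-2|=2, |1|=1, |5|=5, |0|=0, |-1|=1, |-2|=2 -> [2, 1, 5, 0, 1, 2]
Stage 3 (SUM): sum[0..0]=2, sum[0..1]=3, sum[0..2]=8, sum[0..3]=8, sum[0..4]=9, sum[0..5]=11 -> [2, 3, 8, 8, 9, 11]
Stage 4 (CLIP -5 8): clip(2,-5,8)=2, clip(3,-5,8)=3, clip(8,-5,8)=8, clip(8,-5,8)=8, clip(9,-5,8)=8, clip(11,-5,8)=8 -> [2, 3, 8, 8, 8, 8]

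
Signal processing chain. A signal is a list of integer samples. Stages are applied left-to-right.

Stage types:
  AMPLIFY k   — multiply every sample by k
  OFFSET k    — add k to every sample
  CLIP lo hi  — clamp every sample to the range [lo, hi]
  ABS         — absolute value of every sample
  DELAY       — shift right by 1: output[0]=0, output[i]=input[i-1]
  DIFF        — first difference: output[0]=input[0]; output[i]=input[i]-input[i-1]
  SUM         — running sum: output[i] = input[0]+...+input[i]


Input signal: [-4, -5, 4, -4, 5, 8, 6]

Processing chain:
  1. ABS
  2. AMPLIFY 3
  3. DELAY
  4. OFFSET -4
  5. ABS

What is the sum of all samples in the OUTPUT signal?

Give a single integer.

Answer: 70

Derivation:
Input: [-4, -5, 4, -4, 5, 8, 6]
Stage 1 (ABS): |-4|=4, |-5|=5, |4|=4, |-4|=4, |5|=5, |8|=8, |6|=6 -> [4, 5, 4, 4, 5, 8, 6]
Stage 2 (AMPLIFY 3): 4*3=12, 5*3=15, 4*3=12, 4*3=12, 5*3=15, 8*3=24, 6*3=18 -> [12, 15, 12, 12, 15, 24, 18]
Stage 3 (DELAY): [0, 12, 15, 12, 12, 15, 24] = [0, 12, 15, 12, 12, 15, 24] -> [0, 12, 15, 12, 12, 15, 24]
Stage 4 (OFFSET -4): 0+-4=-4, 12+-4=8, 15+-4=11, 12+-4=8, 12+-4=8, 15+-4=11, 24+-4=20 -> [-4, 8, 11, 8, 8, 11, 20]
Stage 5 (ABS): |-4|=4, |8|=8, |11|=11, |8|=8, |8|=8, |11|=11, |20|=20 -> [4, 8, 11, 8, 8, 11, 20]
Output sum: 70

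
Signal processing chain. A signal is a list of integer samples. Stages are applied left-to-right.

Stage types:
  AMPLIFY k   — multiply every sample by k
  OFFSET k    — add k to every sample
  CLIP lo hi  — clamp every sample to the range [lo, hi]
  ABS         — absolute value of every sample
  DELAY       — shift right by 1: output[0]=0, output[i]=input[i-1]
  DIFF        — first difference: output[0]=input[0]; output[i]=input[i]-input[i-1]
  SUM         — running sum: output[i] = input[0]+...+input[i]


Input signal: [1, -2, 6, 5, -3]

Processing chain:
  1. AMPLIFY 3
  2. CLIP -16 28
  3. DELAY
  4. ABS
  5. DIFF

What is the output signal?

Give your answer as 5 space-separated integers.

Answer: 0 3 3 12 -3

Derivation:
Input: [1, -2, 6, 5, -3]
Stage 1 (AMPLIFY 3): 1*3=3, -2*3=-6, 6*3=18, 5*3=15, -3*3=-9 -> [3, -6, 18, 15, -9]
Stage 2 (CLIP -16 28): clip(3,-16,28)=3, clip(-6,-16,28)=-6, clip(18,-16,28)=18, clip(15,-16,28)=15, clip(-9,-16,28)=-9 -> [3, -6, 18, 15, -9]
Stage 3 (DELAY): [0, 3, -6, 18, 15] = [0, 3, -6, 18, 15] -> [0, 3, -6, 18, 15]
Stage 4 (ABS): |0|=0, |3|=3, |-6|=6, |18|=18, |15|=15 -> [0, 3, 6, 18, 15]
Stage 5 (DIFF): s[0]=0, 3-0=3, 6-3=3, 18-6=12, 15-18=-3 -> [0, 3, 3, 12, -3]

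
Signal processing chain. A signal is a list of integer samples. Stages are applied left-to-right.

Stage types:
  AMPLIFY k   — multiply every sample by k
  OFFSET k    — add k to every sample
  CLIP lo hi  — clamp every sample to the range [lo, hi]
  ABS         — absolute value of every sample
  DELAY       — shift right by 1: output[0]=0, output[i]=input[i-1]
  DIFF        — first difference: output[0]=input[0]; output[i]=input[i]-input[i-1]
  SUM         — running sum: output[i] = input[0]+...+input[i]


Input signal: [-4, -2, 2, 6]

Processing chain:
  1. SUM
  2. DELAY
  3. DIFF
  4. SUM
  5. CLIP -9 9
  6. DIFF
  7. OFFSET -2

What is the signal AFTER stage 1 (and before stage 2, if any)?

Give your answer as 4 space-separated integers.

Answer: -4 -6 -4 2

Derivation:
Input: [-4, -2, 2, 6]
Stage 1 (SUM): sum[0..0]=-4, sum[0..1]=-6, sum[0..2]=-4, sum[0..3]=2 -> [-4, -6, -4, 2]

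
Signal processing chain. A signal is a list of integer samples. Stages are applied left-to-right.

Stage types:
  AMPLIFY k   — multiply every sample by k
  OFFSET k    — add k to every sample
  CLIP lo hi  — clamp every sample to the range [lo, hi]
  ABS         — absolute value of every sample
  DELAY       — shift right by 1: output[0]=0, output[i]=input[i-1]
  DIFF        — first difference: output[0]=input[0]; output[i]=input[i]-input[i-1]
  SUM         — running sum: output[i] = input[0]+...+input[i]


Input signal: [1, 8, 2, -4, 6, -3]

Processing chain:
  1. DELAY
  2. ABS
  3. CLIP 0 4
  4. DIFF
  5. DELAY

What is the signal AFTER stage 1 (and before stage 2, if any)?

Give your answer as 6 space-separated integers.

Input: [1, 8, 2, -4, 6, -3]
Stage 1 (DELAY): [0, 1, 8, 2, -4, 6] = [0, 1, 8, 2, -4, 6] -> [0, 1, 8, 2, -4, 6]

Answer: 0 1 8 2 -4 6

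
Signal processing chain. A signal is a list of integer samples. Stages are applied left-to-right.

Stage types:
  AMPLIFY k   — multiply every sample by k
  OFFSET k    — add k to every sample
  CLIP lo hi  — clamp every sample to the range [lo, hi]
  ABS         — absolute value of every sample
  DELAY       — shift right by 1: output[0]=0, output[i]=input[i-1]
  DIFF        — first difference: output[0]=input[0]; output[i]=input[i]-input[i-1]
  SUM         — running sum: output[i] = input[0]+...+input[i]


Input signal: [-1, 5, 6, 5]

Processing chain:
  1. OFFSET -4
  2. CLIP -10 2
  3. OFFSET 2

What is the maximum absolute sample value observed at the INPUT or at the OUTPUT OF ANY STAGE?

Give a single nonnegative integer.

Answer: 6

Derivation:
Input: [-1, 5, 6, 5] (max |s|=6)
Stage 1 (OFFSET -4): -1+-4=-5, 5+-4=1, 6+-4=2, 5+-4=1 -> [-5, 1, 2, 1] (max |s|=5)
Stage 2 (CLIP -10 2): clip(-5,-10,2)=-5, clip(1,-10,2)=1, clip(2,-10,2)=2, clip(1,-10,2)=1 -> [-5, 1, 2, 1] (max |s|=5)
Stage 3 (OFFSET 2): -5+2=-3, 1+2=3, 2+2=4, 1+2=3 -> [-3, 3, 4, 3] (max |s|=4)
Overall max amplitude: 6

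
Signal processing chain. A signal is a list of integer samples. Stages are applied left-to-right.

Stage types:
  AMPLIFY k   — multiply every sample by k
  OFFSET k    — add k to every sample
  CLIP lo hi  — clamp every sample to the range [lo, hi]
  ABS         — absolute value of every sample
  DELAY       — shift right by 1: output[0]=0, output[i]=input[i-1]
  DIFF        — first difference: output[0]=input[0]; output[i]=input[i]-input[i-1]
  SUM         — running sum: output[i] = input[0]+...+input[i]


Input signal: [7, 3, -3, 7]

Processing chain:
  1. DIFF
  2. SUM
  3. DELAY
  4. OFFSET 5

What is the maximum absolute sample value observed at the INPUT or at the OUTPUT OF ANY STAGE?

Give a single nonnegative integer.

Input: [7, 3, -3, 7] (max |s|=7)
Stage 1 (DIFF): s[0]=7, 3-7=-4, -3-3=-6, 7--3=10 -> [7, -4, -6, 10] (max |s|=10)
Stage 2 (SUM): sum[0..0]=7, sum[0..1]=3, sum[0..2]=-3, sum[0..3]=7 -> [7, 3, -3, 7] (max |s|=7)
Stage 3 (DELAY): [0, 7, 3, -3] = [0, 7, 3, -3] -> [0, 7, 3, -3] (max |s|=7)
Stage 4 (OFFSET 5): 0+5=5, 7+5=12, 3+5=8, -3+5=2 -> [5, 12, 8, 2] (max |s|=12)
Overall max amplitude: 12

Answer: 12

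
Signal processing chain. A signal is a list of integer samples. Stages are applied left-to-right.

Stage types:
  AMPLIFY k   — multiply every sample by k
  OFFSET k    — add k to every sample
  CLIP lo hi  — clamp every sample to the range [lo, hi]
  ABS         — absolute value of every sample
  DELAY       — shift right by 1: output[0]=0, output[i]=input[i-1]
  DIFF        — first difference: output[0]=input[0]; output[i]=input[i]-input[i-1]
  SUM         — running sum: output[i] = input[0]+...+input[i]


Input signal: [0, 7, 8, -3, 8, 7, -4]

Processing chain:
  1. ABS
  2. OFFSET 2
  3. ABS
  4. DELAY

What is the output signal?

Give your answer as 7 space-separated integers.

Input: [0, 7, 8, -3, 8, 7, -4]
Stage 1 (ABS): |0|=0, |7|=7, |8|=8, |-3|=3, |8|=8, |7|=7, |-4|=4 -> [0, 7, 8, 3, 8, 7, 4]
Stage 2 (OFFSET 2): 0+2=2, 7+2=9, 8+2=10, 3+2=5, 8+2=10, 7+2=9, 4+2=6 -> [2, 9, 10, 5, 10, 9, 6]
Stage 3 (ABS): |2|=2, |9|=9, |10|=10, |5|=5, |10|=10, |9|=9, |6|=6 -> [2, 9, 10, 5, 10, 9, 6]
Stage 4 (DELAY): [0, 2, 9, 10, 5, 10, 9] = [0, 2, 9, 10, 5, 10, 9] -> [0, 2, 9, 10, 5, 10, 9]

Answer: 0 2 9 10 5 10 9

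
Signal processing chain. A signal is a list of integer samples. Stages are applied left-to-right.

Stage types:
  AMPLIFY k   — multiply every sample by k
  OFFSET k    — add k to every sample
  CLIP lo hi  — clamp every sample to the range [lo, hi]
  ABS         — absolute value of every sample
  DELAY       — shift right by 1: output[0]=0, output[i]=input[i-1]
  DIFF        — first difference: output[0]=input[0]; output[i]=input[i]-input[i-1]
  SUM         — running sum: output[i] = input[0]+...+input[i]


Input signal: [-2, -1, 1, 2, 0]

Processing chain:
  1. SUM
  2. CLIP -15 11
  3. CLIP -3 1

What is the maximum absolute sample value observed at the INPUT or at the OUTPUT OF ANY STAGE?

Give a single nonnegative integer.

Answer: 3

Derivation:
Input: [-2, -1, 1, 2, 0] (max |s|=2)
Stage 1 (SUM): sum[0..0]=-2, sum[0..1]=-3, sum[0..2]=-2, sum[0..3]=0, sum[0..4]=0 -> [-2, -3, -2, 0, 0] (max |s|=3)
Stage 2 (CLIP -15 11): clip(-2,-15,11)=-2, clip(-3,-15,11)=-3, clip(-2,-15,11)=-2, clip(0,-15,11)=0, clip(0,-15,11)=0 -> [-2, -3, -2, 0, 0] (max |s|=3)
Stage 3 (CLIP -3 1): clip(-2,-3,1)=-2, clip(-3,-3,1)=-3, clip(-2,-3,1)=-2, clip(0,-3,1)=0, clip(0,-3,1)=0 -> [-2, -3, -2, 0, 0] (max |s|=3)
Overall max amplitude: 3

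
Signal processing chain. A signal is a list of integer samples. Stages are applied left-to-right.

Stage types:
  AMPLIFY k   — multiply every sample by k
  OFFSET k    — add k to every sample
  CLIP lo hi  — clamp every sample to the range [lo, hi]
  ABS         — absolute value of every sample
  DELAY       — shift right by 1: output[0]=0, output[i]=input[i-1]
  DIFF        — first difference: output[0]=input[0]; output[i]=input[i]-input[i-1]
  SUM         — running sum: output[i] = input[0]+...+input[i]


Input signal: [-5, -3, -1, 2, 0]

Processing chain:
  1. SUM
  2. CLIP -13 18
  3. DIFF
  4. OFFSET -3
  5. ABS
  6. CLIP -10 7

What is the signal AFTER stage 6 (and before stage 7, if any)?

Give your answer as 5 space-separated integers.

Answer: 7 6 4 1 3

Derivation:
Input: [-5, -3, -1, 2, 0]
Stage 1 (SUM): sum[0..0]=-5, sum[0..1]=-8, sum[0..2]=-9, sum[0..3]=-7, sum[0..4]=-7 -> [-5, -8, -9, -7, -7]
Stage 2 (CLIP -13 18): clip(-5,-13,18)=-5, clip(-8,-13,18)=-8, clip(-9,-13,18)=-9, clip(-7,-13,18)=-7, clip(-7,-13,18)=-7 -> [-5, -8, -9, -7, -7]
Stage 3 (DIFF): s[0]=-5, -8--5=-3, -9--8=-1, -7--9=2, -7--7=0 -> [-5, -3, -1, 2, 0]
Stage 4 (OFFSET -3): -5+-3=-8, -3+-3=-6, -1+-3=-4, 2+-3=-1, 0+-3=-3 -> [-8, -6, -4, -1, -3]
Stage 5 (ABS): |-8|=8, |-6|=6, |-4|=4, |-1|=1, |-3|=3 -> [8, 6, 4, 1, 3]
Stage 6 (CLIP -10 7): clip(8,-10,7)=7, clip(6,-10,7)=6, clip(4,-10,7)=4, clip(1,-10,7)=1, clip(3,-10,7)=3 -> [7, 6, 4, 1, 3]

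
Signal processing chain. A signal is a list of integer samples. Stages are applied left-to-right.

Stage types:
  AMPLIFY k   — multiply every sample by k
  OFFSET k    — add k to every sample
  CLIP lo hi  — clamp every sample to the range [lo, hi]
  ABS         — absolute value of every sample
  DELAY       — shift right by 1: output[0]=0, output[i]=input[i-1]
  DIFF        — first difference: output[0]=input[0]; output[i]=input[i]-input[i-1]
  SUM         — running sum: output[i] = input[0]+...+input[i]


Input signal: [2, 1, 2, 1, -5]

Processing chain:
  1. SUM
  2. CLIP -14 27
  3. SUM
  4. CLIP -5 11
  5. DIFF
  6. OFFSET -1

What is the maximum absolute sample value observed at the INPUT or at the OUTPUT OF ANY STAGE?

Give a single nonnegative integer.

Input: [2, 1, 2, 1, -5] (max |s|=5)
Stage 1 (SUM): sum[0..0]=2, sum[0..1]=3, sum[0..2]=5, sum[0..3]=6, sum[0..4]=1 -> [2, 3, 5, 6, 1] (max |s|=6)
Stage 2 (CLIP -14 27): clip(2,-14,27)=2, clip(3,-14,27)=3, clip(5,-14,27)=5, clip(6,-14,27)=6, clip(1,-14,27)=1 -> [2, 3, 5, 6, 1] (max |s|=6)
Stage 3 (SUM): sum[0..0]=2, sum[0..1]=5, sum[0..2]=10, sum[0..3]=16, sum[0..4]=17 -> [2, 5, 10, 16, 17] (max |s|=17)
Stage 4 (CLIP -5 11): clip(2,-5,11)=2, clip(5,-5,11)=5, clip(10,-5,11)=10, clip(16,-5,11)=11, clip(17,-5,11)=11 -> [2, 5, 10, 11, 11] (max |s|=11)
Stage 5 (DIFF): s[0]=2, 5-2=3, 10-5=5, 11-10=1, 11-11=0 -> [2, 3, 5, 1, 0] (max |s|=5)
Stage 6 (OFFSET -1): 2+-1=1, 3+-1=2, 5+-1=4, 1+-1=0, 0+-1=-1 -> [1, 2, 4, 0, -1] (max |s|=4)
Overall max amplitude: 17

Answer: 17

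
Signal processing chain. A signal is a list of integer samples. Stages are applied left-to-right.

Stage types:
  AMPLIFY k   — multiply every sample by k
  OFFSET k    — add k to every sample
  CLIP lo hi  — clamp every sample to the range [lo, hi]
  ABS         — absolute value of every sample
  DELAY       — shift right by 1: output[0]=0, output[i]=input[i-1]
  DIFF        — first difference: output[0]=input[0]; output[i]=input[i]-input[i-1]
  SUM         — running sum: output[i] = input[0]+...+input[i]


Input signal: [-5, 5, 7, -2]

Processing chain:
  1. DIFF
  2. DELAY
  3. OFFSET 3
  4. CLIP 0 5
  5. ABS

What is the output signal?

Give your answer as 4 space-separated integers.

Input: [-5, 5, 7, -2]
Stage 1 (DIFF): s[0]=-5, 5--5=10, 7-5=2, -2-7=-9 -> [-5, 10, 2, -9]
Stage 2 (DELAY): [0, -5, 10, 2] = [0, -5, 10, 2] -> [0, -5, 10, 2]
Stage 3 (OFFSET 3): 0+3=3, -5+3=-2, 10+3=13, 2+3=5 -> [3, -2, 13, 5]
Stage 4 (CLIP 0 5): clip(3,0,5)=3, clip(-2,0,5)=0, clip(13,0,5)=5, clip(5,0,5)=5 -> [3, 0, 5, 5]
Stage 5 (ABS): |3|=3, |0|=0, |5|=5, |5|=5 -> [3, 0, 5, 5]

Answer: 3 0 5 5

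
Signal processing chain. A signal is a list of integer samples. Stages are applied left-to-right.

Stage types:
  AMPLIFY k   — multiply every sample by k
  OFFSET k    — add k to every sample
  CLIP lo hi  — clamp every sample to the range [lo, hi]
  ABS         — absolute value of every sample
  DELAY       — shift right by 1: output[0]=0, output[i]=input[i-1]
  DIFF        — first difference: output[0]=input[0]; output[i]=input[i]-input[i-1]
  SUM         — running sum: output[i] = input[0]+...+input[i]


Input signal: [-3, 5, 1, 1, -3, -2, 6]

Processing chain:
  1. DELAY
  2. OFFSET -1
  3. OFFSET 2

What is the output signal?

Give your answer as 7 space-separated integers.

Answer: 1 -2 6 2 2 -2 -1

Derivation:
Input: [-3, 5, 1, 1, -3, -2, 6]
Stage 1 (DELAY): [0, -3, 5, 1, 1, -3, -2] = [0, -3, 5, 1, 1, -3, -2] -> [0, -3, 5, 1, 1, -3, -2]
Stage 2 (OFFSET -1): 0+-1=-1, -3+-1=-4, 5+-1=4, 1+-1=0, 1+-1=0, -3+-1=-4, -2+-1=-3 -> [-1, -4, 4, 0, 0, -4, -3]
Stage 3 (OFFSET 2): -1+2=1, -4+2=-2, 4+2=6, 0+2=2, 0+2=2, -4+2=-2, -3+2=-1 -> [1, -2, 6, 2, 2, -2, -1]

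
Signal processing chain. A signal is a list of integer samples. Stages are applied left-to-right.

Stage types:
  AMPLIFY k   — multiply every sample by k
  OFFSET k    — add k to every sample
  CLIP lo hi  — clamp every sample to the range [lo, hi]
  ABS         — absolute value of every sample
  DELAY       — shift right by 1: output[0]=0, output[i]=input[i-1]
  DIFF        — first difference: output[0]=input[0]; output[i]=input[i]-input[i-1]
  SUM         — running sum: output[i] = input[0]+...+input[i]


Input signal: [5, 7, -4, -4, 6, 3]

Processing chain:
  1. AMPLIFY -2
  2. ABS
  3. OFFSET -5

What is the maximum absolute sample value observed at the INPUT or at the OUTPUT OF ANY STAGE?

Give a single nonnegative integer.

Input: [5, 7, -4, -4, 6, 3] (max |s|=7)
Stage 1 (AMPLIFY -2): 5*-2=-10, 7*-2=-14, -4*-2=8, -4*-2=8, 6*-2=-12, 3*-2=-6 -> [-10, -14, 8, 8, -12, -6] (max |s|=14)
Stage 2 (ABS): |-10|=10, |-14|=14, |8|=8, |8|=8, |-12|=12, |-6|=6 -> [10, 14, 8, 8, 12, 6] (max |s|=14)
Stage 3 (OFFSET -5): 10+-5=5, 14+-5=9, 8+-5=3, 8+-5=3, 12+-5=7, 6+-5=1 -> [5, 9, 3, 3, 7, 1] (max |s|=9)
Overall max amplitude: 14

Answer: 14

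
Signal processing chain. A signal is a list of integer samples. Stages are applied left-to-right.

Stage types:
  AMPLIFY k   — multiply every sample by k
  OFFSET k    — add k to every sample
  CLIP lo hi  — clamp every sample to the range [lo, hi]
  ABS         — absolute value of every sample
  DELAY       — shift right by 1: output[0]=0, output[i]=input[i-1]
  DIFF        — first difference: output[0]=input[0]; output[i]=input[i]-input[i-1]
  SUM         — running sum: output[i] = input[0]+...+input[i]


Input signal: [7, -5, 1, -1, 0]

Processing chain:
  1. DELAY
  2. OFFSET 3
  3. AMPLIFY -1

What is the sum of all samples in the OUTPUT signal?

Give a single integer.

Input: [7, -5, 1, -1, 0]
Stage 1 (DELAY): [0, 7, -5, 1, -1] = [0, 7, -5, 1, -1] -> [0, 7, -5, 1, -1]
Stage 2 (OFFSET 3): 0+3=3, 7+3=10, -5+3=-2, 1+3=4, -1+3=2 -> [3, 10, -2, 4, 2]
Stage 3 (AMPLIFY -1): 3*-1=-3, 10*-1=-10, -2*-1=2, 4*-1=-4, 2*-1=-2 -> [-3, -10, 2, -4, -2]
Output sum: -17

Answer: -17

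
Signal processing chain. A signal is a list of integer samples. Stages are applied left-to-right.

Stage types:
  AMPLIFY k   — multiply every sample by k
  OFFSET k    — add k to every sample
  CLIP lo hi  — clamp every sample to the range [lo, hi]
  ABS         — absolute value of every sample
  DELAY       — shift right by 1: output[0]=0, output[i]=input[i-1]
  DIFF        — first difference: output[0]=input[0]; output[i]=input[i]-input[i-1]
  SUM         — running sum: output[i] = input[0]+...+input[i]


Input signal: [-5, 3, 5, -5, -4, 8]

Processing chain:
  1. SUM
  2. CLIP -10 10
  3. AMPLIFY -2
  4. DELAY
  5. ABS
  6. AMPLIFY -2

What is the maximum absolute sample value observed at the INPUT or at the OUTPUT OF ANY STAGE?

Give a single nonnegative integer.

Answer: 24

Derivation:
Input: [-5, 3, 5, -5, -4, 8] (max |s|=8)
Stage 1 (SUM): sum[0..0]=-5, sum[0..1]=-2, sum[0..2]=3, sum[0..3]=-2, sum[0..4]=-6, sum[0..5]=2 -> [-5, -2, 3, -2, -6, 2] (max |s|=6)
Stage 2 (CLIP -10 10): clip(-5,-10,10)=-5, clip(-2,-10,10)=-2, clip(3,-10,10)=3, clip(-2,-10,10)=-2, clip(-6,-10,10)=-6, clip(2,-10,10)=2 -> [-5, -2, 3, -2, -6, 2] (max |s|=6)
Stage 3 (AMPLIFY -2): -5*-2=10, -2*-2=4, 3*-2=-6, -2*-2=4, -6*-2=12, 2*-2=-4 -> [10, 4, -6, 4, 12, -4] (max |s|=12)
Stage 4 (DELAY): [0, 10, 4, -6, 4, 12] = [0, 10, 4, -6, 4, 12] -> [0, 10, 4, -6, 4, 12] (max |s|=12)
Stage 5 (ABS): |0|=0, |10|=10, |4|=4, |-6|=6, |4|=4, |12|=12 -> [0, 10, 4, 6, 4, 12] (max |s|=12)
Stage 6 (AMPLIFY -2): 0*-2=0, 10*-2=-20, 4*-2=-8, 6*-2=-12, 4*-2=-8, 12*-2=-24 -> [0, -20, -8, -12, -8, -24] (max |s|=24)
Overall max amplitude: 24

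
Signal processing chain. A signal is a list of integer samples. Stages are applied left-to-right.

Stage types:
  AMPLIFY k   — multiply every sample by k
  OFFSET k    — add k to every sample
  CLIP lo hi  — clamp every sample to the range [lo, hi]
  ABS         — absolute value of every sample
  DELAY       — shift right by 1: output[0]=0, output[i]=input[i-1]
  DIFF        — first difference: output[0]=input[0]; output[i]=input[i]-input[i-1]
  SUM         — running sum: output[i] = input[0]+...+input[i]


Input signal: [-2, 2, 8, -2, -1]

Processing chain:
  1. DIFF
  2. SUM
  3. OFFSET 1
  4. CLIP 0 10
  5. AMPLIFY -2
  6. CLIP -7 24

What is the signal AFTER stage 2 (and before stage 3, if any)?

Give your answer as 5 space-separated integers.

Input: [-2, 2, 8, -2, -1]
Stage 1 (DIFF): s[0]=-2, 2--2=4, 8-2=6, -2-8=-10, -1--2=1 -> [-2, 4, 6, -10, 1]
Stage 2 (SUM): sum[0..0]=-2, sum[0..1]=2, sum[0..2]=8, sum[0..3]=-2, sum[0..4]=-1 -> [-2, 2, 8, -2, -1]

Answer: -2 2 8 -2 -1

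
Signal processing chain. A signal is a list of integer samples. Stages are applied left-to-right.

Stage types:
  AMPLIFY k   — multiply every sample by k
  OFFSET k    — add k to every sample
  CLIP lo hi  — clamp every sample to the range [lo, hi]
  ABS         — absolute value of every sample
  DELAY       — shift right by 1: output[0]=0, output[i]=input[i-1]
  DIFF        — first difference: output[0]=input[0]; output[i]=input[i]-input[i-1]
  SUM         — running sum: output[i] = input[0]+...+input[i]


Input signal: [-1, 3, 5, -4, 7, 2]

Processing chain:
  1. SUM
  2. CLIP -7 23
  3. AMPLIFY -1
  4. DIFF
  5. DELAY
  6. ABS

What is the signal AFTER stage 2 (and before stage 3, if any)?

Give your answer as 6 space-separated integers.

Input: [-1, 3, 5, -4, 7, 2]
Stage 1 (SUM): sum[0..0]=-1, sum[0..1]=2, sum[0..2]=7, sum[0..3]=3, sum[0..4]=10, sum[0..5]=12 -> [-1, 2, 7, 3, 10, 12]
Stage 2 (CLIP -7 23): clip(-1,-7,23)=-1, clip(2,-7,23)=2, clip(7,-7,23)=7, clip(3,-7,23)=3, clip(10,-7,23)=10, clip(12,-7,23)=12 -> [-1, 2, 7, 3, 10, 12]

Answer: -1 2 7 3 10 12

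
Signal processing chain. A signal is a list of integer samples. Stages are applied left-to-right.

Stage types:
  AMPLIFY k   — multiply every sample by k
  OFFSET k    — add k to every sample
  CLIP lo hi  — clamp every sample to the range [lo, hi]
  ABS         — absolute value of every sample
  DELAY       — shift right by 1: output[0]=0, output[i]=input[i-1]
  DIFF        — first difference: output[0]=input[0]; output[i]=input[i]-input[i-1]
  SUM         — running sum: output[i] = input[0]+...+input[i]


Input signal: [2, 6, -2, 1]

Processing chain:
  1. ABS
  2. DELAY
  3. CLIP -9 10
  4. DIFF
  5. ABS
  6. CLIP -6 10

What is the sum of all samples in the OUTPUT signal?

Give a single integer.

Answer: 10

Derivation:
Input: [2, 6, -2, 1]
Stage 1 (ABS): |2|=2, |6|=6, |-2|=2, |1|=1 -> [2, 6, 2, 1]
Stage 2 (DELAY): [0, 2, 6, 2] = [0, 2, 6, 2] -> [0, 2, 6, 2]
Stage 3 (CLIP -9 10): clip(0,-9,10)=0, clip(2,-9,10)=2, clip(6,-9,10)=6, clip(2,-9,10)=2 -> [0, 2, 6, 2]
Stage 4 (DIFF): s[0]=0, 2-0=2, 6-2=4, 2-6=-4 -> [0, 2, 4, -4]
Stage 5 (ABS): |0|=0, |2|=2, |4|=4, |-4|=4 -> [0, 2, 4, 4]
Stage 6 (CLIP -6 10): clip(0,-6,10)=0, clip(2,-6,10)=2, clip(4,-6,10)=4, clip(4,-6,10)=4 -> [0, 2, 4, 4]
Output sum: 10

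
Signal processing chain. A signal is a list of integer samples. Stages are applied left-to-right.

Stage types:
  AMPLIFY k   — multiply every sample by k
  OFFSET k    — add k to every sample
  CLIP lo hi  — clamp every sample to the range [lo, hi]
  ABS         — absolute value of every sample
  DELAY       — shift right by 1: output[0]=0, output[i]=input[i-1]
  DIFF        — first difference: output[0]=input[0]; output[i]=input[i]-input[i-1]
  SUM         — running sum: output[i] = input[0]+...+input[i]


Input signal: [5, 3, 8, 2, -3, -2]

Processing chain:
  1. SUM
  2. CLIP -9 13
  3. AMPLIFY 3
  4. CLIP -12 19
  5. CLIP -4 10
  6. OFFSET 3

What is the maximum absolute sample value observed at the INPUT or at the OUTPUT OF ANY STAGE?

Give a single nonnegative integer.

Input: [5, 3, 8, 2, -3, -2] (max |s|=8)
Stage 1 (SUM): sum[0..0]=5, sum[0..1]=8, sum[0..2]=16, sum[0..3]=18, sum[0..4]=15, sum[0..5]=13 -> [5, 8, 16, 18, 15, 13] (max |s|=18)
Stage 2 (CLIP -9 13): clip(5,-9,13)=5, clip(8,-9,13)=8, clip(16,-9,13)=13, clip(18,-9,13)=13, clip(15,-9,13)=13, clip(13,-9,13)=13 -> [5, 8, 13, 13, 13, 13] (max |s|=13)
Stage 3 (AMPLIFY 3): 5*3=15, 8*3=24, 13*3=39, 13*3=39, 13*3=39, 13*3=39 -> [15, 24, 39, 39, 39, 39] (max |s|=39)
Stage 4 (CLIP -12 19): clip(15,-12,19)=15, clip(24,-12,19)=19, clip(39,-12,19)=19, clip(39,-12,19)=19, clip(39,-12,19)=19, clip(39,-12,19)=19 -> [15, 19, 19, 19, 19, 19] (max |s|=19)
Stage 5 (CLIP -4 10): clip(15,-4,10)=10, clip(19,-4,10)=10, clip(19,-4,10)=10, clip(19,-4,10)=10, clip(19,-4,10)=10, clip(19,-4,10)=10 -> [10, 10, 10, 10, 10, 10] (max |s|=10)
Stage 6 (OFFSET 3): 10+3=13, 10+3=13, 10+3=13, 10+3=13, 10+3=13, 10+3=13 -> [13, 13, 13, 13, 13, 13] (max |s|=13)
Overall max amplitude: 39

Answer: 39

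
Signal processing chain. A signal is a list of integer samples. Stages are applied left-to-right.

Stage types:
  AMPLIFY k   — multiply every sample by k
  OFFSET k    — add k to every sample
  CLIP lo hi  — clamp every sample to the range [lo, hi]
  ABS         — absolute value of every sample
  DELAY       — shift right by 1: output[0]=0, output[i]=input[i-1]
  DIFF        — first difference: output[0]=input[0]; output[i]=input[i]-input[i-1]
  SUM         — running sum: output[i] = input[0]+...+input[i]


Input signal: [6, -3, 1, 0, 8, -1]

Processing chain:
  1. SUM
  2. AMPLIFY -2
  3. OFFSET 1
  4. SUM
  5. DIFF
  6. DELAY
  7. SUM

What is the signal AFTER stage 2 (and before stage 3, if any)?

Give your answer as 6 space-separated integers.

Input: [6, -3, 1, 0, 8, -1]
Stage 1 (SUM): sum[0..0]=6, sum[0..1]=3, sum[0..2]=4, sum[0..3]=4, sum[0..4]=12, sum[0..5]=11 -> [6, 3, 4, 4, 12, 11]
Stage 2 (AMPLIFY -2): 6*-2=-12, 3*-2=-6, 4*-2=-8, 4*-2=-8, 12*-2=-24, 11*-2=-22 -> [-12, -6, -8, -8, -24, -22]

Answer: -12 -6 -8 -8 -24 -22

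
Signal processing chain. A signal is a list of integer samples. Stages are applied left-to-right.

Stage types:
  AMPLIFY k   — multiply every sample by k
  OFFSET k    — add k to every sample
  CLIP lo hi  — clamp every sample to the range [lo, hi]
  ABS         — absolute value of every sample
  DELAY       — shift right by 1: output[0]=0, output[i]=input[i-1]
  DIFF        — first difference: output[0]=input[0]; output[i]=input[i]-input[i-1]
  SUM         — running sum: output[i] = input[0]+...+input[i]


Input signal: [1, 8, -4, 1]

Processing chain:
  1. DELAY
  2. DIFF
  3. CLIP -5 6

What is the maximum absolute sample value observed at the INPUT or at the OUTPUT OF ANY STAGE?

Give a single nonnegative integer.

Answer: 12

Derivation:
Input: [1, 8, -4, 1] (max |s|=8)
Stage 1 (DELAY): [0, 1, 8, -4] = [0, 1, 8, -4] -> [0, 1, 8, -4] (max |s|=8)
Stage 2 (DIFF): s[0]=0, 1-0=1, 8-1=7, -4-8=-12 -> [0, 1, 7, -12] (max |s|=12)
Stage 3 (CLIP -5 6): clip(0,-5,6)=0, clip(1,-5,6)=1, clip(7,-5,6)=6, clip(-12,-5,6)=-5 -> [0, 1, 6, -5] (max |s|=6)
Overall max amplitude: 12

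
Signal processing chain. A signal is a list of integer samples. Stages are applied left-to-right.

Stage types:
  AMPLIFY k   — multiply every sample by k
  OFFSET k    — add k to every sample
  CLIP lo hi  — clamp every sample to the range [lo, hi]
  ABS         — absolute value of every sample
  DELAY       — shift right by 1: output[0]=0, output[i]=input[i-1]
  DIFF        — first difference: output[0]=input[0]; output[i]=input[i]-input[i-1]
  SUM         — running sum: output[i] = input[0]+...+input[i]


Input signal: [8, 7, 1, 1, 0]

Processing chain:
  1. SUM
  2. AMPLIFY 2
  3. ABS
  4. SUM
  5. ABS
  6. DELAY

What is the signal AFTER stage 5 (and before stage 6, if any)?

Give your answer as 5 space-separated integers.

Answer: 16 46 78 112 146

Derivation:
Input: [8, 7, 1, 1, 0]
Stage 1 (SUM): sum[0..0]=8, sum[0..1]=15, sum[0..2]=16, sum[0..3]=17, sum[0..4]=17 -> [8, 15, 16, 17, 17]
Stage 2 (AMPLIFY 2): 8*2=16, 15*2=30, 16*2=32, 17*2=34, 17*2=34 -> [16, 30, 32, 34, 34]
Stage 3 (ABS): |16|=16, |30|=30, |32|=32, |34|=34, |34|=34 -> [16, 30, 32, 34, 34]
Stage 4 (SUM): sum[0..0]=16, sum[0..1]=46, sum[0..2]=78, sum[0..3]=112, sum[0..4]=146 -> [16, 46, 78, 112, 146]
Stage 5 (ABS): |16|=16, |46|=46, |78|=78, |112|=112, |146|=146 -> [16, 46, 78, 112, 146]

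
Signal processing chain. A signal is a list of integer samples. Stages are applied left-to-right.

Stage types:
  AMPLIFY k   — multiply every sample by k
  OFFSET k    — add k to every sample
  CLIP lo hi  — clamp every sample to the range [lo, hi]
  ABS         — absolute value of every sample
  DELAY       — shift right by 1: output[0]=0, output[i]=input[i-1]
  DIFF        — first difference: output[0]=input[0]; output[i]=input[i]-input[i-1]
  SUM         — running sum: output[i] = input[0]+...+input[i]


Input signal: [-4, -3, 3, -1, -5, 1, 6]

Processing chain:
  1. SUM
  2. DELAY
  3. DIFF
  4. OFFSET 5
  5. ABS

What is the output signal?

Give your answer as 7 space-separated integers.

Answer: 5 1 2 8 4 0 6

Derivation:
Input: [-4, -3, 3, -1, -5, 1, 6]
Stage 1 (SUM): sum[0..0]=-4, sum[0..1]=-7, sum[0..2]=-4, sum[0..3]=-5, sum[0..4]=-10, sum[0..5]=-9, sum[0..6]=-3 -> [-4, -7, -4, -5, -10, -9, -3]
Stage 2 (DELAY): [0, -4, -7, -4, -5, -10, -9] = [0, -4, -7, -4, -5, -10, -9] -> [0, -4, -7, -4, -5, -10, -9]
Stage 3 (DIFF): s[0]=0, -4-0=-4, -7--4=-3, -4--7=3, -5--4=-1, -10--5=-5, -9--10=1 -> [0, -4, -3, 3, -1, -5, 1]
Stage 4 (OFFSET 5): 0+5=5, -4+5=1, -3+5=2, 3+5=8, -1+5=4, -5+5=0, 1+5=6 -> [5, 1, 2, 8, 4, 0, 6]
Stage 5 (ABS): |5|=5, |1|=1, |2|=2, |8|=8, |4|=4, |0|=0, |6|=6 -> [5, 1, 2, 8, 4, 0, 6]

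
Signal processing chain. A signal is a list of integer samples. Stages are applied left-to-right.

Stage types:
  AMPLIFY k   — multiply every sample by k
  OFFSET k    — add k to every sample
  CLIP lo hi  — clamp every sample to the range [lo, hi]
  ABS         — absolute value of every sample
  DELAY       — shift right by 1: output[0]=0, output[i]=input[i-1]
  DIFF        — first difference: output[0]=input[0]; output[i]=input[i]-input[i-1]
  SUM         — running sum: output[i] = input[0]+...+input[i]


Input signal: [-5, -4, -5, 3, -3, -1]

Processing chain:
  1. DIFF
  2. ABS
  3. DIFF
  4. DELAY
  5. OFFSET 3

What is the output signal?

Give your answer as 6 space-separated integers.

Input: [-5, -4, -5, 3, -3, -1]
Stage 1 (DIFF): s[0]=-5, -4--5=1, -5--4=-1, 3--5=8, -3-3=-6, -1--3=2 -> [-5, 1, -1, 8, -6, 2]
Stage 2 (ABS): |-5|=5, |1|=1, |-1|=1, |8|=8, |-6|=6, |2|=2 -> [5, 1, 1, 8, 6, 2]
Stage 3 (DIFF): s[0]=5, 1-5=-4, 1-1=0, 8-1=7, 6-8=-2, 2-6=-4 -> [5, -4, 0, 7, -2, -4]
Stage 4 (DELAY): [0, 5, -4, 0, 7, -2] = [0, 5, -4, 0, 7, -2] -> [0, 5, -4, 0, 7, -2]
Stage 5 (OFFSET 3): 0+3=3, 5+3=8, -4+3=-1, 0+3=3, 7+3=10, -2+3=1 -> [3, 8, -1, 3, 10, 1]

Answer: 3 8 -1 3 10 1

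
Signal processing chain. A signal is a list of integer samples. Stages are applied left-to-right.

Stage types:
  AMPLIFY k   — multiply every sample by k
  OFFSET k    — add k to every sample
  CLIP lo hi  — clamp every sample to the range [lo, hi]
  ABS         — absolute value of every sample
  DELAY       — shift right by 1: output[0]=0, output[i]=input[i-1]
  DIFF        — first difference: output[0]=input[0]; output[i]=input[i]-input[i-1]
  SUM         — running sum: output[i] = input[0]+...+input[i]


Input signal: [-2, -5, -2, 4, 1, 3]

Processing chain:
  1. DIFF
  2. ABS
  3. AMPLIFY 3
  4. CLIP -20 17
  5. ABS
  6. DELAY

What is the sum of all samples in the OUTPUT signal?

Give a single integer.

Input: [-2, -5, -2, 4, 1, 3]
Stage 1 (DIFF): s[0]=-2, -5--2=-3, -2--5=3, 4--2=6, 1-4=-3, 3-1=2 -> [-2, -3, 3, 6, -3, 2]
Stage 2 (ABS): |-2|=2, |-3|=3, |3|=3, |6|=6, |-3|=3, |2|=2 -> [2, 3, 3, 6, 3, 2]
Stage 3 (AMPLIFY 3): 2*3=6, 3*3=9, 3*3=9, 6*3=18, 3*3=9, 2*3=6 -> [6, 9, 9, 18, 9, 6]
Stage 4 (CLIP -20 17): clip(6,-20,17)=6, clip(9,-20,17)=9, clip(9,-20,17)=9, clip(18,-20,17)=17, clip(9,-20,17)=9, clip(6,-20,17)=6 -> [6, 9, 9, 17, 9, 6]
Stage 5 (ABS): |6|=6, |9|=9, |9|=9, |17|=17, |9|=9, |6|=6 -> [6, 9, 9, 17, 9, 6]
Stage 6 (DELAY): [0, 6, 9, 9, 17, 9] = [0, 6, 9, 9, 17, 9] -> [0, 6, 9, 9, 17, 9]
Output sum: 50

Answer: 50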